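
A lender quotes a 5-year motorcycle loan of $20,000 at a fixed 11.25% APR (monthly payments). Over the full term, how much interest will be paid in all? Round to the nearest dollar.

$6,241

At 11.25% the monthly rate is 0.0093750, so the payment is 20,000 × 0.0093750 / (1 − 1.0093750^−60) = $437.35.
Total paid = 60 × $437.35 = $26,241.00; interest = $26,241.00 − $20,000 = $6,241.00.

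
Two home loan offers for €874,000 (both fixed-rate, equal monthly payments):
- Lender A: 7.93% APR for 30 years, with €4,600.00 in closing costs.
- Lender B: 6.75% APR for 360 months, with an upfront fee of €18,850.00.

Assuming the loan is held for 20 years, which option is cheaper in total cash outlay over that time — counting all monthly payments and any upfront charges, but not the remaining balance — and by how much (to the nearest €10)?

Lender B by €154,170

Lender A: monthly rate = 7.93%/12 = 0.0066083; payment = 874,000 × 0.0066083 / (1 − (1+0.0066083)^−360) = €6,370.50.
Lender B: at 6.75% the monthly rate is 0.0056250, so the payment is 874,000 × 0.0056250 / (1 − 1.0056250^−360) = €5,668.75.
Over 240 months: Lender A costs 240 × €6,370.50 + €4,600.00 = €1,533,520.00; Lender B costs 240 × €5,668.75 + €18,850.00 = €1,379,350.00.
Lender B is cheaper by €1,533,520.00 − €1,379,350.00 = €154,170.00.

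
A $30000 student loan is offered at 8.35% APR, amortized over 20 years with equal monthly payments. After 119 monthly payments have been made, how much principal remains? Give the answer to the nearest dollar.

$21,015

With monthly rate i = 8.35%/12 = 0.0069583, the balance after k of n payments is P · [(1+i)^n − (1+i)^k] / [(1+i)^n − 1].
(1+0.0069583)^240 = 5.28153410 and (1+0.0069583)^119 = 2.28227800, so the balance is 30,000 × (5.28153410 − 2.28227800) / (5.28153410 − 1) = $21,015.29.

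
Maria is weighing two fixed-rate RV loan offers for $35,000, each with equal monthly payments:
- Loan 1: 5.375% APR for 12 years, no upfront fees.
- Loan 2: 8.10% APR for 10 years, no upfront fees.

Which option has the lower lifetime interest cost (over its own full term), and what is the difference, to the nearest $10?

Loan 1 by $3,610

Loan 1: monthly rate = 5.375%/12 = 0.0044792; payment = 35,000 × 0.0044792 / (1 − (1+0.0044792)^−144) = $330.34.
Total interest on Loan 1 = 144 × $330.34 − $35,000 = $12,568.96.
Loan 2: monthly rate = 8.1%/12 = 0.0067500; payment = 35,000 × 0.0067500 / (1 − (1+0.0067500)^−120) = $426.50.
Total interest on Loan 2 = 120 × $426.50 − $35,000 = $16,180.00.
Loan 1 is lower by $3,611.04.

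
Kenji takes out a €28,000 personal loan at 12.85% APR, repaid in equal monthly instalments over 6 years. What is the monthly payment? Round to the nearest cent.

Monthly rate = 12.85%/12 = 0.0107083; payment = 28,000 × 0.0107083 / (1 − (1+0.0107083)^−72) = €559.86.

€559.86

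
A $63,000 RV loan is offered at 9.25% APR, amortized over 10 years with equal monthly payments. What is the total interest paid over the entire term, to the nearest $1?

$33,793

At 9.25% the monthly rate is 0.0077083, so the payment is 63,000 × 0.0077083 / (1 − 1.0077083^−120) = $806.61.
Total paid = 120 × $806.61 = $96,793.20; interest = $96,793.20 − $63,000 = $33,793.20.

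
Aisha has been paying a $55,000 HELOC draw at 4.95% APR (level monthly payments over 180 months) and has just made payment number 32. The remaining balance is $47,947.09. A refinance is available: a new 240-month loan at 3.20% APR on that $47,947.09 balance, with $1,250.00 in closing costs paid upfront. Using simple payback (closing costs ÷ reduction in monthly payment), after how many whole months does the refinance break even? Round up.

8 months

Current payment = 55,000 × 4.95%/12 / (1 − (1+0.0041250)^−180) = $433.51.
Refinanced payment = 47,947.09 × 0.0026667 / (1 − (1+0.0026667)^−240) = $270.74.
Monthly savings = $433.51 − $270.74 = $162.77.
Break-even = $1,250.00 / $162.77 = 7.68 → 8 months.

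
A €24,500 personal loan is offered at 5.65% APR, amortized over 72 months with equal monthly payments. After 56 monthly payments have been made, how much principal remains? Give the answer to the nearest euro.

€6,182

With monthly rate i = 5.65%/12 = 0.0047083, the balance after k of n payments is P · [(1+i)^n − (1+i)^k] / [(1+i)^n − 1].
(1+0.0047083)^72 = 1.40242718 and (1+0.0047083)^56 = 1.30088902, so the balance is 24,500 × (1.40242718 − 1.30088902) / (1.40242718 − 1) = €6,181.70.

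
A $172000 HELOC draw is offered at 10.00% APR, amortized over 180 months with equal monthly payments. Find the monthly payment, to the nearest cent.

$1,848.32

Monthly rate = 10%/12 = 0.0083333; payment = 172,000 × 0.0083333 / (1 − (1+0.0083333)^−180) = $1,848.32.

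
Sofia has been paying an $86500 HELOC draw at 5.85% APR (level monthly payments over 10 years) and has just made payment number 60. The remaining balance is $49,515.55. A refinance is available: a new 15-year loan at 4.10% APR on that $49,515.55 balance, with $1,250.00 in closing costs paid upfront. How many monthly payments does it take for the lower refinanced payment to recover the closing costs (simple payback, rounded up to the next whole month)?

Current payment = 86,500 × 5.85%/12 / (1 − (1+0.0048750)^−120) = $953.82.
Refinanced payment = 49,515.55 × 0.0034167 / (1 − (1+0.0034167)^−180) = $368.75.
Monthly savings = $953.82 − $368.75 = $585.07.
Break-even = $1,250.00 / $585.07 = 2.14 → 3 months.

3 months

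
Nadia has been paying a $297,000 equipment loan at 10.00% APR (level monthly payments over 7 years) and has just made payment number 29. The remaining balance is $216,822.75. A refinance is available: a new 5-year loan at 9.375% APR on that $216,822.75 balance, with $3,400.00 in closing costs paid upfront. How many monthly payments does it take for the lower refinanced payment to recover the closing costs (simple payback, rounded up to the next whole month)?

Current payment = 297,000 × 10%/12 / (1 − (1+0.0083333)^−84) = $4,930.55.
Refinanced payment = 216,822.75 × 0.0078125 / (1 − (1+0.0078125)^−60) = $4,540.45.
Monthly savings = $4,930.55 − $4,540.45 = $390.10.
Break-even = $3,400.00 / $390.10 = 8.72 → 9 months.

9 months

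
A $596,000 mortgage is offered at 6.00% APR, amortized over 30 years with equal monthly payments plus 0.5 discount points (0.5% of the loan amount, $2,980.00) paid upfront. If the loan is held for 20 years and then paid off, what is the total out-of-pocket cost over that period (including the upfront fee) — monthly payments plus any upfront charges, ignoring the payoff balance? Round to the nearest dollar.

$860,577

At 6.00% the monthly rate is 0.0050000, so the payment is 596,000 × 0.0050000 / (1 − 1.0050000^−360) = $3,573.32.
Total outlay = 240 × $3,573.32 + $2,980.00 = $860,576.80.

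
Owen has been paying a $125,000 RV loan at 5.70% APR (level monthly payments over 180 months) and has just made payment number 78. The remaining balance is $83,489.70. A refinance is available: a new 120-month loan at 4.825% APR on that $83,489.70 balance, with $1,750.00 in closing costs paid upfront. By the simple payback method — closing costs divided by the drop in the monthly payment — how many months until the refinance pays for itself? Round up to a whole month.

Current payment = 125,000 × 5.7%/12 / (1 − (1+0.0047500)^−180) = $1,034.67.
Refinanced payment = 83,489.70 × 0.0040208 / (1 − (1+0.0040208)^−120) = $878.41.
Monthly savings = $1,034.67 − $878.41 = $156.26.
Break-even = $1,750.00 / $156.26 = 11.20 → 12 months.

12 months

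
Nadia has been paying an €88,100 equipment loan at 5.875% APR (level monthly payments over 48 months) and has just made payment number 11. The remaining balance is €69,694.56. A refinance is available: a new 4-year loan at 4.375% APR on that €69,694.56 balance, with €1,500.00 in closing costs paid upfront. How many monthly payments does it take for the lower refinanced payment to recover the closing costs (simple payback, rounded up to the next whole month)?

4 months

Current payment = 88,100 × 5.875%/12 / (1 − (1+0.0048958)^−48) = €2,063.99.
Refinanced payment = 69,694.56 × 0.0036458 / (1 − (1+0.0036458)^−48) = €1,585.36.
Monthly savings = €2,063.99 − €1,585.36 = €478.63.
Break-even = €1,500.00 / €478.63 = 3.13 → 4 months.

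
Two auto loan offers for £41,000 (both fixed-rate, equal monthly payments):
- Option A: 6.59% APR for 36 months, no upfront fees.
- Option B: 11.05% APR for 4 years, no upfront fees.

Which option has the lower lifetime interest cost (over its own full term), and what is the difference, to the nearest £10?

Option A by £5,610

Option A: at 6.59% the monthly rate is 0.0054917, so the payment is 41,000 × 0.0054917 / (1 − 1.0054917^−36) = £1,258.29.
Total interest on Option A = 36 × £1,258.29 − £41,000 = £4,298.44.
Option B: at 11.05% the monthly rate is 0.0092083, so the payment is 41,000 × 0.0092083 / (1 − 1.0092083^−48) = £1,060.66.
Total interest on Option B = 48 × £1,060.66 − £41,000 = £9,911.68.
Option A is lower by £5,613.24.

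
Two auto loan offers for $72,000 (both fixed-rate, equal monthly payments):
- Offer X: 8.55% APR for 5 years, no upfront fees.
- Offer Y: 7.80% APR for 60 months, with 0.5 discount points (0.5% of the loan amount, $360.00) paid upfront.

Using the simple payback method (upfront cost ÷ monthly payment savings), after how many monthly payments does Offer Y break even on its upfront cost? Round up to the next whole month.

Offer X: at 8.55% the monthly rate is 0.0071250, so the payment is 72,000 × 0.0071250 / (1 − 1.0071250^−60) = $1,478.93.
Offer Y: at 7.80% the monthly rate is 0.0065000, so the payment is 72,000 × 0.0065000 / (1 − 1.0065000^−60) = $1,453.02.
Monthly savings = $1,478.93 − $1,453.02 = $25.91.
Break-even = $360.00 / $25.91 = 13.89 → 14 months.

14 months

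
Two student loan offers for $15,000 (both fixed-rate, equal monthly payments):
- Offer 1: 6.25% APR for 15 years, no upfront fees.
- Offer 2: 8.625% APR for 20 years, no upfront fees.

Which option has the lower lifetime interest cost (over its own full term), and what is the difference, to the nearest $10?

Offer 1: monthly rate = 6.25%/12 = 0.0052083; payment = 15,000 × 0.0052083 / (1 − (1+0.0052083)^−180) = $128.61.
Total interest on Offer 1 = 180 × $128.61 − $15,000 = $8,149.80.
Offer 2: at 8.625% the monthly rate is 0.0071875, so the payment is 15,000 × 0.0071875 / (1 − 1.0071875^−240) = $131.36.
Total interest on Offer 2 = 240 × $131.36 − $15,000 = $16,526.40.
Offer 1 is lower by $8,376.60.

Offer 1 by $8,380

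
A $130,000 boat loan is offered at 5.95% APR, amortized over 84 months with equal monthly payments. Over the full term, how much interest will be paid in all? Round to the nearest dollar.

$29,264

Monthly rate = 5.95%/12 = 0.0049583; payment = 130,000 × 0.0049583 / (1 − (1+0.0049583)^−84) = $1,896.00.
Total paid = 84 × $1,896.00 = $159,264.00; interest = $159,264.00 − $130,000 = $29,264.00.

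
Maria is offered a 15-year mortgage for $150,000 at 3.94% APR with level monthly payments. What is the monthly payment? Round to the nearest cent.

At 3.94% the monthly rate is 0.0032833, so the payment is 150,000 × 0.0032833 / (1 − 1.0032833^−180) = $1,105.03.

$1,105.03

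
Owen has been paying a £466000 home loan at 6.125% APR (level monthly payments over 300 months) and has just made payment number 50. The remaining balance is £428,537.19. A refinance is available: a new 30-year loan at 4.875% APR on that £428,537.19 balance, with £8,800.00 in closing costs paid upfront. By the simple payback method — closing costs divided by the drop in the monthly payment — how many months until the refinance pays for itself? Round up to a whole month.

12 months

Current payment = 466,000 × 6.125%/12 / (1 − (1+0.0051042)^−300) = £3,038.15.
Refinanced payment = 428,537.19 × 0.0040625 / (1 − (1+0.0040625)^−360) = £2,267.85.
Monthly savings = £3,038.15 − £2,267.85 = £770.30.
Break-even = £8,800.00 / £770.30 = 11.42 → 12 months.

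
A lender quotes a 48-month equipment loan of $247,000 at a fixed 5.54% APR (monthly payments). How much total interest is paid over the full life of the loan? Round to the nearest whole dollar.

$28,945

At 5.54% the monthly rate is 0.0046167, so the payment is 247,000 × 0.0046167 / (1 − 1.0046167^−48) = $5,748.85.
Total paid = 48 × $5,748.85 = $275,944.80; interest = $275,944.80 − $247,000 = $28,944.80.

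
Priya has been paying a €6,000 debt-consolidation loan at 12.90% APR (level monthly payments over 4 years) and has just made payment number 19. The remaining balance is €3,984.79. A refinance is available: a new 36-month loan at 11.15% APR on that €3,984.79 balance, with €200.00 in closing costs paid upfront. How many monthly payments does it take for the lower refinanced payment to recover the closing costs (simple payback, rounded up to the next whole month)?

7 months

Current payment = 6,000 × 12.9%/12 / (1 − (1+0.0107500)^−48) = €160.67.
Refinanced payment = 3,984.79 × 0.0092917 / (1 − (1+0.0092917)^−36) = €130.74.
Monthly savings = €160.67 − €130.74 = €29.93.
Break-even = €200.00 / €29.93 = 6.68 → 7 months.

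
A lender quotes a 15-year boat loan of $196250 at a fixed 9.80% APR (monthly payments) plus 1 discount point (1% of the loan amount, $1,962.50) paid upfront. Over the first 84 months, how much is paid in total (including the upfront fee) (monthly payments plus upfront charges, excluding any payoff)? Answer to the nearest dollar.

At 9.80% the monthly rate is 0.0081667, so the payment is 196,250 × 0.0081667 / (1 − 1.0081667^−180) = $2,084.97.
Total outlay = 84 × $2,084.97 + $1,962.50 = $177,099.98.

$177,100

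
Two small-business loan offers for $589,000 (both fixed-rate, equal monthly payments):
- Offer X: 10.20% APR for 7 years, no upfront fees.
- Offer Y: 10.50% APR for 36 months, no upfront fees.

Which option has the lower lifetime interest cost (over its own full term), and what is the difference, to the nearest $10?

Offer X: monthly rate = 10.2%/12 = 0.0085000; payment = 589,000 × 0.0085000 / (1 − (1+0.0085000)^−84) = $9,839.07.
Total interest on Offer X = 84 × $9,839.07 − $589,000 = $237,481.88.
Offer Y: monthly rate = 10.5%/12 = 0.0087500; payment = 589,000 × 0.0087500 / (1 − (1+0.0087500)^−36) = $19,143.94.
Total interest on Offer Y = 36 × $19,143.94 − $589,000 = $100,181.84.
Offer Y is lower by $137,300.04.

Offer Y by $137,300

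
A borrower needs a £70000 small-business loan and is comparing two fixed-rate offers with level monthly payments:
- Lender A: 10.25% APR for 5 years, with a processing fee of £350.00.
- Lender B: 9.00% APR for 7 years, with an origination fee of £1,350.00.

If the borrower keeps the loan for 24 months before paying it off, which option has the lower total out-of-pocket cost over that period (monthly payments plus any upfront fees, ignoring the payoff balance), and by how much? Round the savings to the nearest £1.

Lender B by £7,872

Lender A: monthly rate = 10.25%/12 = 0.0085417; payment = 70,000 × 0.0085417 / (1 − (1+0.0085417)^−60) = £1,495.92.
Lender B: at 9.00% the monthly rate is 0.0075000, so the payment is 70,000 × 0.0075000 / (1 − 1.0075000^−84) = £1,126.24.
Over 24 months: Lender A costs 24 × £1,495.92 + £350.00 = £36,252.08; Lender B costs 24 × £1,126.24 + £1,350.00 = £28,379.76.
Lender B is cheaper by £36,252.08 − £28,379.76 = £7,872.32.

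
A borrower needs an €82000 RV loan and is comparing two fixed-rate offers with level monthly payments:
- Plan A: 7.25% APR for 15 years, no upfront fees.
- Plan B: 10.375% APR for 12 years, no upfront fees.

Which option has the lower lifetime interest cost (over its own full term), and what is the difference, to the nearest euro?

Plan A: at 7.25% the monthly rate is 0.0060417, so the payment is 82,000 × 0.0060417 / (1 − 1.0060417^−180) = €748.55.
Total interest on Plan A = 180 × €748.55 − €82,000 = €52,739.00.
Plan B: at 10.375% the monthly rate is 0.0086458, so the payment is 82,000 × 0.0086458 / (1 − 1.0086458^−144) = €997.81.
Total interest on Plan B = 144 × €997.81 − €82,000 = €61,684.64.
Plan A is lower by €8,945.64.

Plan A by €8,946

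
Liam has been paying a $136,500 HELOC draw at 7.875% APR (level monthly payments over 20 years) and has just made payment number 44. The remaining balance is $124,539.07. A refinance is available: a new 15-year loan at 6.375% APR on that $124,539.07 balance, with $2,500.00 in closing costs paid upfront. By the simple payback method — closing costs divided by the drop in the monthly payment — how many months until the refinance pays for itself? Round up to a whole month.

46 months

Current payment = 136,500 × 7.875%/12 / (1 − (1+0.0065625)^−240) = $1,131.14.
Refinanced payment = 124,539.07 × 0.0053125 / (1 − (1+0.0053125)^−180) = $1,076.33.
Monthly savings = $1,131.14 − $1,076.33 = $54.81.
Break-even = $2,500.00 / $54.81 = 45.61 → 46 months.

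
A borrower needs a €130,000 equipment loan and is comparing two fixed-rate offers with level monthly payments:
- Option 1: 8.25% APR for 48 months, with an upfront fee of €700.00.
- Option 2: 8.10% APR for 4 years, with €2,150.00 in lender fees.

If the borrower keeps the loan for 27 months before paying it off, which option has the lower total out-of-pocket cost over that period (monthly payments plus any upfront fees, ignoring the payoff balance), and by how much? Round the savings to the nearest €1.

Option 1: at 8.25% the monthly rate is 0.0068750, so the payment is 130,000 × 0.0068750 / (1 − 1.0068750^−48) = €3,188.96.
Option 2: at 8.10% the monthly rate is 0.0067500, so the payment is 130,000 × 0.0067500 / (1 − 1.0067500^−48) = €3,179.79.
Over 27 months: Option 1 costs 27 × €3,188.96 + €700.00 = €86,801.92; Option 2 costs 27 × €3,179.79 + €2,150.00 = €88,004.33.
Option 1 is cheaper by €88,004.33 − €86,801.92 = €1,202.41.

Option 1 by €1,202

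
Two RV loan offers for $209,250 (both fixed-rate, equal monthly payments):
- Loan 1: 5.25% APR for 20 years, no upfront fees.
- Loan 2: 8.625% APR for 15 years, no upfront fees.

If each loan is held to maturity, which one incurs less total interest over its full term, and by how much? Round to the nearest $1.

Loan 1: at 5.25% the monthly rate is 0.0043750, so the payment is 209,250 × 0.0043750 / (1 − 1.0043750^−240) = $1,410.02.
Total interest on Loan 1 = 240 × $1,410.02 − $209,250 = $129,154.80.
Loan 2: monthly rate = 8.625%/12 = 0.0071875; payment = 209,250 × 0.0071875 / (1 − (1+0.0071875)^−180) = $2,075.93.
Total interest on Loan 2 = 180 × $2,075.93 − $209,250 = $164,417.40.
Loan 1 is lower by $35,262.60.

Loan 1 by $35,263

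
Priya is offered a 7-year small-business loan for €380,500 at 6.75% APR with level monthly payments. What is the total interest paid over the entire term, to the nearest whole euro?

€97,996

Monthly rate = 6.75%/12 = 0.0056250; payment = 380,500 × 0.0056250 / (1 − (1+0.0056250)^−84) = €5,696.38.
Total paid = 84 × €5,696.38 = €478,495.92; interest = €478,495.92 − €380,500 = €97,995.92.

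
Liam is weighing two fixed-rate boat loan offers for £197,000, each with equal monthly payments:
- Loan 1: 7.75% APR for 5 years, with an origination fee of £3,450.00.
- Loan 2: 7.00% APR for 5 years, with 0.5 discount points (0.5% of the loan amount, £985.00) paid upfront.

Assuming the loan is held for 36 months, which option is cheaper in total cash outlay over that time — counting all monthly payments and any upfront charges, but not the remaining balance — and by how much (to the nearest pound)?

Loan 2 by £4,988

Loan 1: at 7.75% the monthly rate is 0.0064583, so the payment is 197,000 × 0.0064583 / (1 − 1.0064583^−60) = £3,970.92.
Loan 2: at 7.00% the monthly rate is 0.0058333, so the payment is 197,000 × 0.0058333 / (1 − 1.0058333^−60) = £3,900.84.
Over 36 months: Loan 1 costs 36 × £3,970.92 + £3,450.00 = £146,403.12; Loan 2 costs 36 × £3,900.84 + £985.00 = £141,415.24.
Loan 2 is cheaper by £146,403.12 − £141,415.24 = £4,987.88.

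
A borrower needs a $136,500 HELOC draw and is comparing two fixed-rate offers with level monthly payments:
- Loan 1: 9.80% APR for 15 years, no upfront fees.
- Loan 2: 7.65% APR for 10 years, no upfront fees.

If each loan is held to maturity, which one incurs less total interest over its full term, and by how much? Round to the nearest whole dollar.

Loan 1: at 9.80% the monthly rate is 0.0081667, so the payment is 136,500 × 0.0081667 / (1 − 1.0081667^−180) = $1,450.18.
Total interest on Loan 1 = 180 × $1,450.18 − $136,500 = $124,532.40.
Loan 2: at 7.65% the monthly rate is 0.0063750, so the payment is 136,500 × 0.0063750 / (1 − 1.0063750^−120) = $1,630.99.
Total interest on Loan 2 = 120 × $1,630.99 − $136,500 = $59,218.80.
Loan 2 is lower by $65,313.60.

Loan 2 by $65,314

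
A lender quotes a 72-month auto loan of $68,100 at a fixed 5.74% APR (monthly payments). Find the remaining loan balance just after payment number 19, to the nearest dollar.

$52,336

With monthly rate i = 5.74%/12 = 0.0047833, the balance after k of n payments is P · [(1+i)^n − (1+i)^k] / [(1+i)^n − 1].
(1+0.0047833)^72 = 1.40998480 and (1+0.0047833)^19 = 1.09490397, so the balance is 68,100 × (1.40998480 − 1.09490397) / (1.40998480 − 1) = $52,336.10.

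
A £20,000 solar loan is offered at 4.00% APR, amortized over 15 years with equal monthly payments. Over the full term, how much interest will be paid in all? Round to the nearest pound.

£6,629

Monthly rate = 4%/12 = 0.0033333; payment = 20,000 × 0.0033333 / (1 − (1+0.0033333)^−180) = £147.94.
Total paid = 180 × £147.94 = £26,629.20; interest = £26,629.20 − £20,000 = £6,629.20.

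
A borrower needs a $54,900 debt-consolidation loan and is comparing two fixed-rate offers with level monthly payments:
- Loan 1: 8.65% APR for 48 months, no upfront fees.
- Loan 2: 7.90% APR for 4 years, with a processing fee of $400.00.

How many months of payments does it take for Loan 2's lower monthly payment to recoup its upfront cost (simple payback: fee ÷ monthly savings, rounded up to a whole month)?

21 months

Loan 1: at 8.65% the monthly rate is 0.0072083, so the payment is 54,900 × 0.0072083 / (1 − 1.0072083^−48) = $1,357.08.
Loan 2: monthly rate = 7.9%/12 = 0.0065833; payment = 54,900 × 0.0065833 / (1 − (1+0.0065833)^−48) = $1,337.69.
Monthly savings = $1,357.08 − $1,337.69 = $19.39.
Break-even = $400.00 / $19.39 = 20.63 → 21 months.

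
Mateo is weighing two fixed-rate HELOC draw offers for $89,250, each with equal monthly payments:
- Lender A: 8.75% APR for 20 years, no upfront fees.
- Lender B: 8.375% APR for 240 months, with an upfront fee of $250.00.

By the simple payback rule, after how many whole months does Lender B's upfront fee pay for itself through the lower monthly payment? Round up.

12 months

Lender A: at 8.75% the monthly rate is 0.0072917, so the payment is 89,250 × 0.0072917 / (1 − 1.0072917^−240) = $788.71.
Lender B: at 8.375% the monthly rate is 0.0069792, so the payment is 89,250 × 0.0069792 / (1 − 1.0069792^−240) = $767.49.
Monthly savings = $788.71 − $767.49 = $21.22.
Break-even = $250.00 / $21.22 = 11.78 → 12 months.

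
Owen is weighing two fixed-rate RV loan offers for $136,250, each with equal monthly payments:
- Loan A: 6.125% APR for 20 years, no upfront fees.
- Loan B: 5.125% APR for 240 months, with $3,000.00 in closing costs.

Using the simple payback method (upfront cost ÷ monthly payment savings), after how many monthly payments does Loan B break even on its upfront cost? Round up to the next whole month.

39 months

Loan A: at 6.125% the monthly rate is 0.0051042, so the payment is 136,250 × 0.0051042 / (1 − 1.0051042^−240) = $985.99.
Loan B: monthly rate = 5.125%/12 = 0.0042708; payment = 136,250 × 0.0042708 / (1 − (1+0.0042708)^−240) = $908.62.
Monthly savings = $985.99 − $908.62 = $77.37.
Break-even = $3,000.00 / $77.37 = 38.77 → 39 months.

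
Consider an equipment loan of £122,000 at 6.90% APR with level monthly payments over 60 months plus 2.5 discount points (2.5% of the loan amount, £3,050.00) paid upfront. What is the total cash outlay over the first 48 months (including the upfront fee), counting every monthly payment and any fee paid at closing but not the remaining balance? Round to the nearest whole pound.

At 6.90% the monthly rate is 0.0057500, so the payment is 122,000 × 0.0057500 / (1 − 1.0057500^−60) = £2,409.99.
Total outlay = 48 × £2,409.99 + £3,050.00 = £118,729.52.

£118,730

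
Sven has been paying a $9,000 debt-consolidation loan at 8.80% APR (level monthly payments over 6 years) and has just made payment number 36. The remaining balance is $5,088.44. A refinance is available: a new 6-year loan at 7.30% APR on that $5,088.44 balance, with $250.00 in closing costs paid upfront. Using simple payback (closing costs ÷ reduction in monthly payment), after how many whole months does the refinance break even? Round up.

4 months

Current payment = 9,000 × 8.8%/12 / (1 − (1+0.0073333)^−72) = $161.34.
Refinanced payment = 5,088.44 × 0.0060833 / (1 − (1+0.0060833)^−72) = $87.49.
Monthly savings = $161.34 − $87.49 = $73.85.
Break-even = $250.00 / $73.85 = 3.39 → 4 months.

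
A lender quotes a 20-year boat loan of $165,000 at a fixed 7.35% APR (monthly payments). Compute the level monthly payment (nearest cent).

At 7.35% the monthly rate is 0.0061250, so the payment is 165,000 × 0.0061250 / (1 − 1.0061250^−240) = $1,314.14.

$1,314.14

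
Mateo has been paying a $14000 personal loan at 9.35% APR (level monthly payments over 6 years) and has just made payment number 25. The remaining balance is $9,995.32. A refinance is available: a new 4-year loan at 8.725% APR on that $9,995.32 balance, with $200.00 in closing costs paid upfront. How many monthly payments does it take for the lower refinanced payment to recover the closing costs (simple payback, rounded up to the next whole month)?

Current payment = 14,000 × 9.35%/12 / (1 − (1+0.0077917)^−72) = $254.80.
Refinanced payment = 9,995.32 × 0.0072708 / (1 − (1+0.0072708)^−48) = $247.43.
Monthly savings = $254.80 − $247.43 = $7.37.
Break-even = $200.00 / $7.37 = 27.14 → 28 months.

28 months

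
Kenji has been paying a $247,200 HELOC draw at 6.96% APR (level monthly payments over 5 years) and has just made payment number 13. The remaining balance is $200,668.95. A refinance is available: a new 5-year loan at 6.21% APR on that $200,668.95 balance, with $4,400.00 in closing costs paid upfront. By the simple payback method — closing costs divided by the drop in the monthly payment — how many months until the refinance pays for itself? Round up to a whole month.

Current payment = 247,200 × 6.96%/12 / (1 − (1+0.0058000)^−60) = $4,890.19.
Refinanced payment = 200,668.95 × 0.0051750 / (1 − (1+0.0051750)^−60) = $3,899.12.
Monthly savings = $4,890.19 − $3,899.12 = $991.07.
Break-even = $4,400.00 / $991.07 = 4.44 → 5 months.

5 months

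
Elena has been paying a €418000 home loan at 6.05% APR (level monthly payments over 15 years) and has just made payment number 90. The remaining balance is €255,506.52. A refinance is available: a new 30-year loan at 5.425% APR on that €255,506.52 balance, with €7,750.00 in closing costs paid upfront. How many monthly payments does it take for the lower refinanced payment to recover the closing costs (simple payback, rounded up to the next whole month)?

Current payment = 418,000 × 6.05%/12 / (1 − (1+0.0050417)^−180) = €3,538.62.
Refinanced payment = 255,506.52 × 0.0045208 / (1 − (1+0.0045208)^−360) = €1,438.74.
Monthly savings = €3,538.62 − €1,438.74 = €2,099.88.
Break-even = €7,750.00 / €2,099.88 = 3.69 → 4 months.

4 months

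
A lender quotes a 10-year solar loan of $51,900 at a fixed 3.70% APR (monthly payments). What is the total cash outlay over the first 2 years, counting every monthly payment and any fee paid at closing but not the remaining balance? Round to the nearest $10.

Monthly rate = 3.7%/12 = 0.0030833; payment = 51,900 × 0.0030833 / (1 − (1+0.0030833)^−120) = $518.09.
Total outlay = 24 × $518.09 = $12,434.16.

$12,430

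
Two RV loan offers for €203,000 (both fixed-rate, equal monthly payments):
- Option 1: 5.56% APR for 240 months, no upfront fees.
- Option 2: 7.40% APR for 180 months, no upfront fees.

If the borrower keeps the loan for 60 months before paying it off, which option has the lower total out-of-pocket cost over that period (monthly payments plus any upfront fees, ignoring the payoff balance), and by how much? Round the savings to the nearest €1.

Option 1 by €28,021

Option 1: at 5.56% the monthly rate is 0.0046333, so the payment is 203,000 × 0.0046333 / (1 − 1.0046333^−240) = €1,403.30.
Option 2: monthly rate = 7.4%/12 = 0.0061667; payment = 203,000 × 0.0061667 / (1 − (1+0.0061667)^−180) = €1,870.32.
Over 60 months: Option 1 costs 60 × €1,403.30 = €84,198.00; Option 2 costs 60 × €1,870.32 = €112,219.20.
Option 1 is cheaper by €112,219.20 − €84,198.00 = €28,021.20.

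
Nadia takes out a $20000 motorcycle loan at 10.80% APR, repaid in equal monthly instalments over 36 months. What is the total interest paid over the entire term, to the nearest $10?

At 10.80% the monthly rate is 0.0090000, so the payment is 20,000 × 0.0090000 / (1 − 1.0090000^−36) = $652.88.
Total paid = 36 × $652.88 = $23,503.68; interest = $23,503.68 − $20,000 = $3,503.68.

$3,500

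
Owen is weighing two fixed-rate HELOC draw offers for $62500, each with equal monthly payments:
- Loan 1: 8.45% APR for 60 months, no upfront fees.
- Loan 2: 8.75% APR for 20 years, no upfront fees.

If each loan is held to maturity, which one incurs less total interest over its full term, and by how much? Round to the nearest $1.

Loan 1: monthly rate = 8.45%/12 = 0.0070417; payment = 62,500 × 0.0070417 / (1 − (1+0.0070417)^−60) = $1,280.78.
Total interest on Loan 1 = 60 × $1,280.78 − $62,500 = $14,346.80.
Loan 2: at 8.75% the monthly rate is 0.0072917, so the payment is 62,500 × 0.0072917 / (1 − 1.0072917^−240) = $552.32.
Total interest on Loan 2 = 240 × $552.32 − $62,500 = $70,056.80.
Loan 1 is lower by $55,710.00.

Loan 1 by $55,710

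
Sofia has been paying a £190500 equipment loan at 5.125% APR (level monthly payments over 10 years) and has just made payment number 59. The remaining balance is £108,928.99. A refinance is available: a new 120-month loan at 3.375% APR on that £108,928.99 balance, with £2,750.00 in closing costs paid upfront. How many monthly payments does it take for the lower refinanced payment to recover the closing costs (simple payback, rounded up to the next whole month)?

Current payment = 190,500 × 5.125%/12 / (1 − (1+0.0042708)^−120) = £2,032.21.
Refinanced payment = 108,928.99 × 0.0028125 / (1 − (1+0.0028125)^−120) = £1,070.79.
Monthly savings = £2,032.21 − £1,070.79 = £961.42.
Break-even = £2,750.00 / £961.42 = 2.86 → 3 months.

3 months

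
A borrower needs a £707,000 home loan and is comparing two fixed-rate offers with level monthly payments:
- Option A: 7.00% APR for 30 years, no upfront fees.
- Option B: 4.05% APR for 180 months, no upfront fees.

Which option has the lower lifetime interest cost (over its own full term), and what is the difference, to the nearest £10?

Option B by £748,810

Option A: at 7.00% the monthly rate is 0.0058333, so the payment is 707,000 × 0.0058333 / (1 − 1.0058333^−360) = £4,703.69.
Total interest on Option A = 360 × £4,703.69 − £707,000 = £986,328.40.
Option B: monthly rate = 4.05%/12 = 0.0033750; payment = 707,000 × 0.0033750 / (1 − (1+0.0033750)^−180) = £5,247.33.
Total interest on Option B = 180 × £5,247.33 − £707,000 = £237,519.40.
Option B is lower by £748,809.00.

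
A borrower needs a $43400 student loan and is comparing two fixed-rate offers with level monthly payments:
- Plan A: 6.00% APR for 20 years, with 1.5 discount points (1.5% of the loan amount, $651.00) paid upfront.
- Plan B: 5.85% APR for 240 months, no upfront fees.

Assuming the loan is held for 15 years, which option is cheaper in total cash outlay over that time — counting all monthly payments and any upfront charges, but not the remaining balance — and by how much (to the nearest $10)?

Plan B by $1,320

Plan A: at 6.00% the monthly rate is 0.0050000, so the payment is 43,400 × 0.0050000 / (1 − 1.0050000^−240) = $310.93.
Plan B: monthly rate = 5.85%/12 = 0.0048750; payment = 43,400 × 0.0048750 / (1 − (1+0.0048750)^−240) = $307.19.
Over 180 months: Plan A costs 180 × $310.93 + $651.00 = $56,618.40; Plan B costs 180 × $307.19 = $55,294.20.
Plan B is cheaper by $56,618.40 − $55,294.20 = $1,324.20.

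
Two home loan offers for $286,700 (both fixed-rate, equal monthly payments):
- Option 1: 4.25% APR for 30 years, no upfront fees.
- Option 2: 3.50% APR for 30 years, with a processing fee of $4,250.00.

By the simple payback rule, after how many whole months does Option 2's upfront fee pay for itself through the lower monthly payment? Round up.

Option 1: monthly rate = 4.25%/12 = 0.0035417; payment = 286,700 × 0.0035417 / (1 − (1+0.0035417)^−360) = $1,410.39.
Option 2: monthly rate = 3.5%/12 = 0.0029167; payment = 286,700 × 0.0029167 / (1 − (1+0.0029167)^−360) = $1,287.41.
Monthly savings = $1,410.39 − $1,287.41 = $122.98.
Break-even = $4,250.00 / $122.98 = 34.56 → 35 months.

35 months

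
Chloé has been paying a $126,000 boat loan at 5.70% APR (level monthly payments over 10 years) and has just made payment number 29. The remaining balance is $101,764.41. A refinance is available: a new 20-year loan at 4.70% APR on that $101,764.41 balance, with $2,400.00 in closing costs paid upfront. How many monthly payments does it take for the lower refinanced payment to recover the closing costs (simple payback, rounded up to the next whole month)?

4 months

Current payment = 126,000 × 5.7%/12 / (1 − (1+0.0047500)^−120) = $1,379.95.
Refinanced payment = 101,764.41 × 0.0039167 / (1 − (1+0.0039167)^−240) = $654.85.
Monthly savings = $1,379.95 − $654.85 = $725.10.
Break-even = $2,400.00 / $725.10 = 3.31 → 4 months.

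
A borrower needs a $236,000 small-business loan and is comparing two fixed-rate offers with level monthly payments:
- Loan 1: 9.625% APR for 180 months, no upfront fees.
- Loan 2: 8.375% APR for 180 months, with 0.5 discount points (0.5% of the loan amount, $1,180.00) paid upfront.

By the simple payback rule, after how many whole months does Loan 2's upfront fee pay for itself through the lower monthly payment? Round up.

7 months

Loan 1: monthly rate = 9.625%/12 = 0.0080208; payment = 236,000 × 0.0080208 / (1 − (1+0.0080208)^−180) = $2,482.20.
Loan 2: at 8.375% the monthly rate is 0.0069792, so the payment is 236,000 × 0.0069792 / (1 − 1.0069792^−180) = $2,306.73.
Monthly savings = $2,482.20 − $2,306.73 = $175.47.
Break-even = $1,180.00 / $175.47 = 6.72 → 7 months.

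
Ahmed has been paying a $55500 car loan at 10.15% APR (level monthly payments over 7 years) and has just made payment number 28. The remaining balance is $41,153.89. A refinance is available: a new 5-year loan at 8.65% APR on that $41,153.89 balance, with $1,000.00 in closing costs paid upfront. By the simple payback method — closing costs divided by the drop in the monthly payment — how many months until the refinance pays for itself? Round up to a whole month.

Current payment = 55,500 × 10.15%/12 / (1 − (1+0.0084583)^−84) = $925.67.
Refinanced payment = 41,153.89 × 0.0072083 / (1 − (1+0.0072083)^−60) = $847.31.
Monthly savings = $925.67 − $847.31 = $78.36.
Break-even = $1,000.00 / $78.36 = 12.76 → 13 months.

13 months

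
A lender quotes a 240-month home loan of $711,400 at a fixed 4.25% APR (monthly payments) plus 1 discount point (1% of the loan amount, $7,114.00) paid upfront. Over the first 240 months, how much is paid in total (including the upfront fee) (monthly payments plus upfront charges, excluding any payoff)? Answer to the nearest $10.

$1,064,370

At 4.25% the monthly rate is 0.0035417, so the payment is 711,400 × 0.0035417 / (1 − 1.0035417^−240) = $4,405.23.
Total outlay = 240 × $4,405.23 + $7,114.00 = $1,064,369.20.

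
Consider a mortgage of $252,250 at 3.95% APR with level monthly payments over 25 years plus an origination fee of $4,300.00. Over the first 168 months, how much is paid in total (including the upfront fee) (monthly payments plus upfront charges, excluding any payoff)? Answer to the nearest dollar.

At 3.95% the monthly rate is 0.0032917, so the payment is 252,250 × 0.0032917 / (1 − 1.0032917^−300) = $1,324.51.
Total outlay = 168 × $1,324.51 + $4,300.00 = $226,817.68.

$226,818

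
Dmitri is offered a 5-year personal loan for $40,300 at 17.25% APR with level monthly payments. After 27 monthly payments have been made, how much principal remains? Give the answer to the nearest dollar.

With monthly rate i = 17.25%/12 = 0.0143750, the balance after k of n payments is P · [(1+i)^n − (1+i)^k] / [(1+i)^n − 1].
(1+0.0143750)^60 = 2.35457338 and (1+0.0143750)^27 = 1.47014613, so the balance is 40,300 × (2.35457338 − 1.47014613) / (2.35457338 − 1) = $26,312.65.

$26,313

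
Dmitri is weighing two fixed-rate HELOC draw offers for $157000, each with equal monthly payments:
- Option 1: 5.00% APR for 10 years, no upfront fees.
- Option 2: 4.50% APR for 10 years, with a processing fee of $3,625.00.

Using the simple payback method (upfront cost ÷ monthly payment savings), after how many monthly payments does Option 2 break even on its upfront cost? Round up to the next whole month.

96 months

Option 1: at 5.00% the monthly rate is 0.0041667, so the payment is 157,000 × 0.0041667 / (1 − 1.0041667^−120) = $1,665.23.
Option 2: at 4.50% the monthly rate is 0.0037500, so the payment is 157,000 × 0.0037500 / (1 − 1.0037500^−120) = $1,627.12.
Monthly savings = $1,665.23 − $1,627.12 = $38.11.
Break-even = $3,625.00 / $38.11 = 95.12 → 96 months.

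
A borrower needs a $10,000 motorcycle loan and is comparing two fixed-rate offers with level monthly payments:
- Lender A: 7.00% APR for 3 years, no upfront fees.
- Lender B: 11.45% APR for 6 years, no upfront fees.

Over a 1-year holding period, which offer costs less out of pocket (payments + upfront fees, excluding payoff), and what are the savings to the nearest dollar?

Lender B by $1,393

Lender A: monthly rate = 7%/12 = 0.0058333; payment = 10,000 × 0.0058333 / (1 − (1+0.0058333)^−36) = $308.77.
Lender B: monthly rate = 11.45%/12 = 0.0095417; payment = 10,000 × 0.0095417 / (1 − (1+0.0095417)^−72) = $192.65.
Over 12 months: Lender A costs 12 × $308.77 = $3,705.24; Lender B costs 12 × $192.65 = $2,311.80.
Lender B is cheaper by $3,705.24 − $2,311.80 = $1,393.44.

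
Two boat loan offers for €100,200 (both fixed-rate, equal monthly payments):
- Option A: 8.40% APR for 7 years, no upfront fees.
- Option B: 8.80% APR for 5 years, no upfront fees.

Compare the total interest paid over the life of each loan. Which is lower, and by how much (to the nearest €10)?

Option B by €8,650

Option A: monthly rate = 8.4%/12 = 0.0070000; payment = 100,200 × 0.0070000 / (1 − (1+0.0070000)^−84) = €1,581.78.
Total interest on Option A = 84 × €1,581.78 − €100,200 = €32,669.52.
Option B: at 8.80% the monthly rate is 0.0073333, so the payment is 100,200 × 0.0073333 / (1 − 1.0073333^−60) = €2,070.27.
Total interest on Option B = 60 × €2,070.27 − €100,200 = €24,016.20.
Option B is lower by €8,653.32.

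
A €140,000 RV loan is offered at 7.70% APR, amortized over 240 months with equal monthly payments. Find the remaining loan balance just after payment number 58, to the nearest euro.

With monthly rate i = 7.7%/12 = 0.0064167, the balance after k of n payments is P · [(1+i)^n − (1+i)^k] / [(1+i)^n − 1].
(1+0.0064167)^240 = 4.64169779 and (1+0.0064167)^58 = 1.44915078, so the balance is 140,000 × (4.64169779 − 1.44915078) / (4.64169779 − 1) = €122,733.02.

€122,733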